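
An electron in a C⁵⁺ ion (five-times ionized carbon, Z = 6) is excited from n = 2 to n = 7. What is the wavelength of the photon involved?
11.025183 nm

First, find the transition energy using E_n = -13.6057 Z² / n² eV:
E_2 = -13.6057 × 6² / 2² = -122.45130000 eV
E_7 = -13.6057 × 6² / 7² = -9.99602449 eV

Photon energy: |ΔE| = |E_7 - E_2| = 112.45527551 eV

Convert to wavelength using E = hc/λ with hc = 1239.84 eV·nm:
λ = hc/E = 1239.84 eV·nm / 112.45527551 eV
λ = 11.025183 nm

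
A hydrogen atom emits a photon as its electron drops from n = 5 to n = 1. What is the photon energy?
13.061 eV

The energy levels are E_n = -13.6057 eV / n².

Energy at n = 5: E_5 = -13.6057 / 5² = -0.544228 eV
Energy at n = 1: E_1 = -13.6057 / 1² = -13.605700 eV

For emission (electron falling to lower state), the photon energy is:
E_photon = E_5 - E_1 = |-0.544228 - (-13.605700)|
E_photon = 13.061 eV

This energy is carried away by the emitted photon.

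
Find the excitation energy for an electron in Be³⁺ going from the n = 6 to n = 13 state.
4.76 eV

The energy levels of a hydrogen-like atom are E_n = -13.6057 Z² eV / n².

Energy at n = 6: E_6 = -13.6057 × 4² / 6² = -6.04698 eV
Energy at n = 13: E_13 = -13.6057 × 4² / 13² = -1.28811 eV

The excitation energy is the difference:
ΔE = E_13 - E_6
ΔE = -1.28811 - (-6.04698)
ΔE = 4.76 eV

Since this is positive, energy must be absorbed (photon absorption).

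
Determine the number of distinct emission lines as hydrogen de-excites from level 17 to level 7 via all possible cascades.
55

The electron can occupy levels n = 7, 8, ..., 17 during de-excitation — that is m = 17 - 7 + 1 = 11 distinct levels.

The number of distinct spectral lines equals the number of ways to choose 2 of these m levels (each pair gives one possible emission transition):

Number of lines = m(m-1)/2 = 11×10/2 = 55

These correspond to all possible transitions between the 11 levels:
17 → 16, 17 → 15, 17 → 14, 17 → 13, 17 → 12, 17 → 11, 17 → 10, 17 → 9...

Each transition produces a photon with a unique energy (and thus wavelength). This count does not depend on Z.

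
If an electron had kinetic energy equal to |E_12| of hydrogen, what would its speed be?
1.82e+05 m/s (or 0.06081% of c)

The binding energy at n = 12 for hydrogen is:
E_12 = -13.6057/12² = -0.0944840 eV
|E_12| = 0.0944840 eV

Convert to Joules:
KE = 0.0944840 eV × (1.602177 × 10⁻¹⁹ J/eV) = 1.5138e-20 J

Using KE = ½mv²:
v = √(2·KE/m_e)
v = √(2 × 1.5138e-20 J / 9.10938 × 10⁻³¹ kg)
v = 1.82e+05 m/s

This is approximately 0.06081% the speed of light.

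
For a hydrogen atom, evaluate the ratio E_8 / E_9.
1.265625

Using E_n = -13.6057 Z² / n² eV with Z = 1:

E_8 = -13.6057 / 8² = -13.6057 / 64 = -0.2125890625 eV
E_9 = -13.6057 / 9² = -13.6057 / 81 = -0.1679716049 eV

The ratio is:
E_8/E_9 = (-0.2125890625) / (-0.1679716049)
E_8/E_9 = (-13.6057/64) / (-13.6057/81)
E_8/E_9 = 81/64
E_8/E_9 = 1.265625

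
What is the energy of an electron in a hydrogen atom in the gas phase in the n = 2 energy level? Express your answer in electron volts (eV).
-3.40143 eV

The energy levels of a hydrogen-like atom are given by:
E_n = -13.6057 eV / n²

For n = 2:
E_2 = -13.6057 eV / 2²
E_2 = -13.6057 eV / 4
E_2 = -3.40143 eV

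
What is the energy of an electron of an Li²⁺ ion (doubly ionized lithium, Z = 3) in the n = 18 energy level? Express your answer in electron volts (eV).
-0.378 eV

The energy levels of a hydrogen-like atom are given by:
E_n = -13.6057 Z² / n² eV  (with Z = 3 for Li²⁺)

For n = 18:
E_18 = -13.6057 × 3² / 18²
E_18 = -13.6057 × 9 / 324
E_18 = -0.378 eV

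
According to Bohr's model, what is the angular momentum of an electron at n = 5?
5.27e-34 J·s (or 5ℏ)

In the Bohr model, angular momentum is quantized:
L = nℏ

where ℏ = h/(2π) = 1.0546e-34 J·s

For n = 5:
L = 5 × 1.0546e-34 J·s
L = 5.27e-34 J·s

This can also be written as L = 5ℏ.
The angular momentum is an integer multiple of the reduced Planck constant.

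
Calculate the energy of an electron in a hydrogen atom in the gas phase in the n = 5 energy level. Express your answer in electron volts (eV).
-0.5442 eV

The energy levels of a hydrogen-like atom are given by:
E_n = -13.6057 eV / n²

For n = 5:
E_5 = -13.6057 eV / 5²
E_5 = -13.6057 eV / 25
E_5 = -0.5442 eV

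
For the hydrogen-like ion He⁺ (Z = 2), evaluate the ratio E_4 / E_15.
14.0625

Using E_n = -13.6057 Z² / n² eV with Z = 2:

E_4 = -13.6057 × 2² / 4² = -54.4228 / 16 = -3.401425000 eV
E_15 = -13.6057 × 2² / 15² = -54.4228 / 225 = -0.241879111 eV

The ratio is:
E_4/E_15 = (-3.401425000) / (-0.241879111)
E_4/E_15 = (-54.4228/16) / (-54.4228/225)
E_4/E_15 = 225/16
E_4/E_15 = 14.0625
(Note: the Z² factors cancel in the ratio.)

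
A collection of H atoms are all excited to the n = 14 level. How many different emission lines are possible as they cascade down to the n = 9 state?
15

The electron can occupy levels n = 9, 10, ..., 14 during de-excitation — that is m = 14 - 9 + 1 = 6 distinct levels.

The number of distinct spectral lines equals the number of ways to choose 2 of these m levels (each pair gives one possible emission transition):

Number of lines = m(m-1)/2 = 6×5/2 = 15

These correspond to all possible transitions between the 6 levels:
14 → 13, 14 → 12, 14 → 11, 14 → 10, 14 → 9, 13 → 12, 13 → 11, 13 → 10...

Each transition produces a photon with a unique energy (and thus wavelength). This count does not depend on Z.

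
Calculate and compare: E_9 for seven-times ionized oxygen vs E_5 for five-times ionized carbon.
C⁵⁺ at n = 5 (E = -19.59221 eV)

Using E_n = -13.6057 Z² / n² eV:

O⁷⁺ (Z = 8) at n = 9:
E = -13.6057 × 8² / 9² = -13.6057 × 64 / 81 = -10.75018272 eV

C⁵⁺ (Z = 6) at n = 5:
E = -13.6057 × 6² / 5² = -13.6057 × 36 / 25 = -19.59220800 eV

Since -19.59220800 eV < -10.75018272 eV,
C⁵⁺ at n = 5 is more tightly bound (requires more energy to ionize).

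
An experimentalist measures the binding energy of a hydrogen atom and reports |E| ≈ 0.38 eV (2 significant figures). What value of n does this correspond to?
n = 6

The exact energy levels follow E_n = -13.6057 eV / n².

The measured value (-0.38 eV) is reported to only 2 significant figures, so we must test candidate n values and see which one matches to that precision.

Candidate energies:
  n = 4:  E = -13.6057/4² = -0.850356 eV
  n = 5:  E = -13.6057/5² = -0.544228 eV
  n = 6:  E = -13.6057/6² = -0.377936 eV  ← matches
  n = 7:  E = -13.6057/7² = -0.277667 eV
  n = 8:  E = -13.6057/8² = -0.212589 eV

Checking against the measurement of -0.38 eV (2 sig figs), only n = 6 agrees:
E_6 = -0.377936 eV, which rounds to -0.38 eV ✓

Therefore n = 6.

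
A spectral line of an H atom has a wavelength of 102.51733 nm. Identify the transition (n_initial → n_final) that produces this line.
n = 3 → n = 1

First, find the photon energy from the wavelength (hc = 1239.84 eV·nm):
E = hc/λ = 1239.84 eV·nm / 102.51733 nm = 12.093955 eV

The energy levels of hydrogen satisfy E_n = -13.6057 / n² eV, so an emission n_i → n_f releases
ΔE = 13.6057 × (1/n_f² − 1/n_i²) eV.

Setting ΔE equal to the photon energy:
1/n_f² − 1/n_i² = 12.093955 / 13.6057 = 0.88888885

Since 1/n_i² must be positive, we need 1/n_f² > 0.88888885, i.e. n_f ≤ 1. For each allowed n_f, solve n_i = (1/n_f² − 0.88888885)^(−1/2) and check whether it is a whole number:
  n_f = 1: 1/n_i² = 1.00000000 − 0.88888885 = 0.11111115 → n_i = 3.000  → integer, n_i = 3 ✓

Only n_f = 1 gives an integer upper level, n_i = 3.

The transition is from n = 3 to n = 1 (emission).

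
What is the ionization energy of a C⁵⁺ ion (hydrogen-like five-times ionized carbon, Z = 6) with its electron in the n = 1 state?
489.81 eV

The ionization energy is the energy needed to remove the electron completely (n → ∞).

For a hydrogen-like ion with Z = 6, E_n = -13.6057 Z² / n² eV.

At n = 1: E_1 = -13.6057 × 6² / 1² = -489.80520 eV
At n = ∞: E_∞ = 0 eV

Ionization energy = E_∞ - E_1 = 0 - (-489.80520) = 489.80520 eV
Ionization energy ≈ 489.81 eV

This is also called the binding energy of the electron in state n = 1.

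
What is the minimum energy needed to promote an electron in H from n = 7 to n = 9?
0.109696 eV

The energy levels of a hydrogen-like atom are E_n = -13.6057 eV / n².

Energy at n = 7: E_7 = -13.6057 / 7² = -0.277667347 eV
Energy at n = 9: E_9 = -13.6057 / 9² = -0.167971605 eV

The excitation energy is the difference:
ΔE = E_9 - E_7
ΔE = -0.167971605 - (-0.277667347)
ΔE = 0.109696 eV

Since this is positive, energy must be absorbed (photon absorption).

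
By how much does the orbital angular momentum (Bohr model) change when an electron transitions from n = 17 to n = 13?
4.218e-34 J·s (or 4ℏ)

In the Bohr model, L_n = nℏ where ℏ = 1.05457e-34 J·s.

L_17 = 17ℏ = 1.79277e-33 J·s
L_13 = 13ℏ = 1.37094e-33 J·s

ΔL = L_17 - L_13 = (17 - 13)ℏ = 4ℏ
ΔL = 4 × 1.05457e-34 J·s = 4.218e-34 J·s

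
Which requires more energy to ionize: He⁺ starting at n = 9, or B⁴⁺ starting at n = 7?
B⁴⁺ at n = 7 (E = -6.941684 eV)

Using E_n = -13.6057 Z² / n² eV:

He⁺ (Z = 2) at n = 9:
E = -13.6057 × 2² / 9² = -13.6057 × 4 / 81 = -0.671886420 eV

B⁴⁺ (Z = 5) at n = 7:
E = -13.6057 × 5² / 7² = -13.6057 × 25 / 49 = -6.941683673 eV

Since -6.941683673 eV < -0.671886420 eV,
B⁴⁺ at n = 7 is more tightly bound (requires more energy to ionize).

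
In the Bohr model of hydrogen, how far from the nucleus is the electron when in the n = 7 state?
2.5930 nm (or 25.9297 Å)

The Bohr radius formula is:
r_n = n² a₀ / Z

where a₀ = 0.0529177 nm is the Bohr radius.

For H (Z = 1) at n = 7:
r_7 = 7² × 0.0529177 nm / 1
r_7 = 49 × 0.0529177 nm / 1
r_7 = 2.59297 nm / 1
r_7 = 2.5930 nm

The electron orbits at approximately 2.5930 nm from the nucleus.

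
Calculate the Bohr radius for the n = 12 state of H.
7.6202 nm (or 76.2015 Å)

The Bohr radius formula is:
r_n = n² a₀ / Z

where a₀ = 0.0529177 nm is the Bohr radius.

For H (Z = 1) at n = 12:
r_12 = 12² × 0.0529177 nm / 1
r_12 = 144 × 0.0529177 nm / 1
r_12 = 7.62015 nm / 1
r_12 = 7.6202 nm

The electron orbits at approximately 7.6202 nm from the nucleus.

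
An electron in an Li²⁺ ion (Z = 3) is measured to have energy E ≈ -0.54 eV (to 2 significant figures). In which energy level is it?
n = 15

The exact energy levels follow E_n = -13.6057 Z² / n² eV with Z = 3.

The measured value (-0.54 eV) is reported to only 2 significant figures, so we must test candidate n values and see which one matches to that precision.

Candidate energies:
  n = 13:  E = -13.6057 × 3² / 13² = -0.72456 eV
  n = 14:  E = -13.6057 × 3² / 14² = -0.62475 eV
  n = 15:  E = -13.6057 × 3² / 15² = -0.54423 eV  ← matches
  n = 16:  E = -13.6057 × 3² / 16² = -0.47833 eV
  n = 17:  E = -13.6057 × 3² / 17² = -0.42371 eV

Checking against the measurement of -0.54 eV (2 sig figs), only n = 15 agrees:
E_15 = -0.54423 eV, which rounds to -0.54 eV ✓

Therefore n = 15.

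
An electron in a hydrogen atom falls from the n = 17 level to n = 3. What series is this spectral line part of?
Paschen series

The spectral series in hydrogen are named based on the final (lower) energy level:
- Lyman series: n_final = 1 (ultraviolet)
- Balmer series: n_final = 2 (visible/near-UV)
- Paschen series: n_final = 3 (infrared)
- Brackett series: n_final = 4 (infrared)
- Pfund series: n_final = 5 (far infrared)

Since this transition ends at n = 3, it belongs to the Paschen series.

For reference, this 17 → 3 line has photon energy
ΔE = 13.6057 eV × (1/3² - 1/17²) = 1.464665898 eV,
corresponding to wavelength λ = hc/ΔE = 1239.84 eV·nm / 1.464665898 eV = 846.50022 nm in the infrared region.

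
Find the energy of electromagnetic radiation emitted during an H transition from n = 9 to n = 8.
0.04 eV

The energy levels are E_n = -13.6057 eV / n².

Energy at n = 9: E_9 = -13.6057 / 9² = -0.16797 eV
Energy at n = 8: E_8 = -13.6057 / 8² = -0.21259 eV

For emission (electron falling to lower state), the photon energy is:
E_photon = E_9 - E_8 = |-0.16797 - (-0.21259)|
E_photon = 0.04 eV

This energy is carried away by the emitted photon.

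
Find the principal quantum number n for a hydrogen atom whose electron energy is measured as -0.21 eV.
n = 8

The exact energy levels follow E_n = -13.6057 eV / n².

The measured value (-0.21 eV) is reported to only 2 significant figures, so we must test candidate n values and see which one matches to that precision.

Candidate energies:
  n = 6:  E = -13.6057/6² = -0.37794 eV
  n = 7:  E = -13.6057/7² = -0.27767 eV
  n = 8:  E = -13.6057/8² = -0.21259 eV  ← matches
  n = 9:  E = -13.6057/9² = -0.16797 eV
  n = 10:  E = -13.6057/10² = -0.13606 eV

Checking against the measurement of -0.21 eV (2 sig figs), only n = 8 agrees:
E_8 = -0.21259 eV, which rounds to -0.21 eV ✓

Therefore n = 8.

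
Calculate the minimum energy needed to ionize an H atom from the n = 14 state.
0.069 eV

The ionization energy is the energy needed to remove the electron completely (n → ∞).

For hydrogen, E_n = -13.6057 eV / n².

At n = 14: E_14 = -13.6057 / 14² = -0.069417 eV
At n = ∞: E_∞ = 0 eV

Ionization energy = E_∞ - E_14 = 0 - (-0.069417) = 0.069417 eV
Ionization energy ≈ 0.069 eV

This is also called the binding energy of the electron in state n = 14.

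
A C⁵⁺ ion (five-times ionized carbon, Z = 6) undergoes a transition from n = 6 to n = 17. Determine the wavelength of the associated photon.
104.093 nm

First, find the transition energy using E_n = -13.6057 Z² / n² eV:
E_6 = -13.6057 × 6² / 6² = -13.605700 eV
E_17 = -13.6057 × 6² / 17² = -1.694828 eV

Photon energy: |ΔE| = |E_17 - E_6| = 11.910872 eV

Convert to wavelength using E = hc/λ with hc = 1239.84 eV·nm:
λ = hc/E = 1239.84 eV·nm / 11.910872 eV
λ = 104.093 nm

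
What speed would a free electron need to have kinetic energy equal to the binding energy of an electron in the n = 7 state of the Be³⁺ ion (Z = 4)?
1.25e+06 m/s (or 0.416993% of c)

The binding energy at n = 7 for Be³⁺ is:
E_7 = -13.6057 × 4²/7² = -4.44267755 eV
|E_7| = 4.44267755 eV

Convert to Joules:
KE = 4.44267755 eV × (1.602177 × 10⁻¹⁹ J/eV) = 7.1180e-19 J

Using KE = ½mv²:
v = √(2·KE/m_e)
v = √(2 × 7.1180e-19 J / 9.10938 × 10⁻³¹ kg)
v = 1.25e+06 m/s

This is approximately 0.416993% the speed of light.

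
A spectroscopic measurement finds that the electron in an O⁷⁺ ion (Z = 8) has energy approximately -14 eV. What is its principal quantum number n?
n = 8

The exact energy levels follow E_n = -13.6057 Z² / n² eV with Z = 8.

The measured value (-14 eV) is reported to only 2 significant figures, so we must test candidate n values and see which one matches to that precision.

Candidate energies:
  n = 6:  E = -13.6057 × 8² / 6² = -24.18791 eV
  n = 7:  E = -13.6057 × 8² / 7² = -17.77071 eV
  n = 8:  E = -13.6057 × 8² / 8² = -13.60570 eV  ← matches
  n = 9:  E = -13.6057 × 8² / 9² = -10.75018 eV
  n = 10:  E = -13.6057 × 8² / 10² = -8.70765 eV

Checking against the measurement of -14 eV (2 sig figs), only n = 8 agrees:
E_8 = -13.60570 eV, which rounds to -14 eV ✓

Therefore n = 8.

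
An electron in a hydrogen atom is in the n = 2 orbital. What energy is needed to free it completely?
3.40 eV

The ionization energy is the energy needed to remove the electron completely (n → ∞).

For hydrogen, E_n = -13.6057 eV / n².

At n = 2: E_2 = -13.6057 / 2² = -3.40143 eV
At n = ∞: E_∞ = 0 eV

Ionization energy = E_∞ - E_2 = 0 - (-3.40143) = 3.40143 eV
Ionization energy ≈ 3.40 eV

This is also called the binding energy of the electron in state n = 2.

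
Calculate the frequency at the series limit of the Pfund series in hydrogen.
1.31594e+14 Hz

The series limit corresponds to the transition from n = ∞ to n = 5.
This is the highest energy (shortest wavelength) transition in the Pfund series.

E_∞ = 0 eV
E_5 = -13.6057 / 5² = -0.544228000 eV

Energy at series limit:
ΔE = E_∞ - E_5 = 0 - (-0.544228000) = 0.544228000 eV
E = 0.544228000 eV × (1.602177 × 10⁻¹⁹ J/eV) = 8.7194958e-20 J
f = E/h = 8.7194958e-20 J / (6.62607 × 10⁻³⁴ J·s) = 1.31594e+14 Hz

This energy equals the ionization energy from the n = 5 state of hydrogen.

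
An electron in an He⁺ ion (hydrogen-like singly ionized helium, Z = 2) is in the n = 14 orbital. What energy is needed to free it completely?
0.27767 eV

The ionization energy is the energy needed to remove the electron completely (n → ∞).

For a hydrogen-like ion with Z = 2, E_n = -13.6057 Z² / n² eV.

At n = 14: E_14 = -13.6057 × 2² / 14² = -0.27766735 eV
At n = ∞: E_∞ = 0 eV

Ionization energy = E_∞ - E_14 = 0 - (-0.27766735) = 0.27766735 eV
Ionization energy ≈ 0.27767 eV

This is also called the binding energy of the electron in state n = 14.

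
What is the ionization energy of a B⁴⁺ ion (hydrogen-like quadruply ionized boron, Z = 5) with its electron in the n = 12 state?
2.362101 eV

The ionization energy is the energy needed to remove the electron completely (n → ∞).

For a hydrogen-like ion with Z = 5, E_n = -13.6057 Z² / n² eV.

At n = 12: E_12 = -13.6057 × 5² / 12² = -2.362100694 eV
At n = ∞: E_∞ = 0 eV

Ionization energy = E_∞ - E_12 = 0 - (-2.362100694) = 2.362100694 eV
Ionization energy ≈ 2.362101 eV

This is also called the binding energy of the electron in state n = 12.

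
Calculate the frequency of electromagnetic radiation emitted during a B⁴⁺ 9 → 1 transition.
8.12e+16 Hz

First, find the transition energy:
E_9 = -13.6057 × 5² / 9² = -4.19929012 eV
E_1 = -13.6057 × 5² / 1² = -340.14250000 eV
|ΔE| = |E_1 - E_9| = 335.94320988 eV

Convert to Joules: E = 335.94320988 eV × (1.602177 × 10⁻¹⁹ J/eV) = 5.3824e-17 J

Using E = hf:
f = E/h = 5.3824e-17 J / (6.62607 × 10⁻³⁴ J·s)
f = 8.12e+16 Hz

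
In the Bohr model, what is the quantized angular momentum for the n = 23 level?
2.43e-33 J·s (or 23ℏ)

In the Bohr model, angular momentum is quantized:
L = nℏ

where ℏ = h/(2π) = 1.0546e-34 J·s

For n = 23:
L = 23 × 1.0546e-34 J·s
L = 2.43e-33 J·s

This can also be written as L = 23ℏ.
The angular momentum is an integer multiple of the reduced Planck constant.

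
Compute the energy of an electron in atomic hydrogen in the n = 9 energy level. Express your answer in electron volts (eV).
-0.167972 eV

The energy levels of a hydrogen-like atom are given by:
E_n = -13.6057 eV / n²

For n = 9:
E_9 = -13.6057 eV / 9²
E_9 = -13.6057 eV / 81
E_9 = -0.167972 eV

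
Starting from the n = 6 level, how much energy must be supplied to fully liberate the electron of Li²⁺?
3.40143 eV

The ionization energy is the energy needed to remove the electron completely (n → ∞).

For a hydrogen-like ion with Z = 3, E_n = -13.6057 Z² / n² eV.

At n = 6: E_6 = -13.6057 × 3² / 6² = -3.40142500 eV
At n = ∞: E_∞ = 0 eV

Ionization energy = E_∞ - E_6 = 0 - (-3.40142500) = 3.40142500 eV
Ionization energy ≈ 3.40143 eV

This is also called the binding energy of the electron in state n = 6.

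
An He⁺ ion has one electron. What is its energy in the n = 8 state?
-0.8504 eV

For hydrogen-like ions, the energy levels scale with Z²:
E_n = -13.6057 Z² / n² eV

For He⁺ (Z = 2) at n = 8:
E_8 = -13.6057 × 2² / 8²
E_8 = -13.6057 × 4 / 64
E_8 = -54.4228 / 64
E_8 = -0.8504 eV

The energy is 4 times more negative than hydrogen at the same n due to the stronger nuclear charge.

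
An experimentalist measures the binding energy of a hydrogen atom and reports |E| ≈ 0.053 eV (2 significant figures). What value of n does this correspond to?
n = 16

The exact energy levels follow E_n = -13.6057 eV / n².

The measured value (-0.053 eV) is reported to only 2 significant figures, so we must test candidate n values and see which one matches to that precision.

Candidate energies:
  n = 14:  E = -13.6057/14² = -0.069417 eV
  n = 15:  E = -13.6057/15² = -0.060470 eV
  n = 16:  E = -13.6057/16² = -0.053147 eV  ← matches
  n = 17:  E = -13.6057/17² = -0.047079 eV
  n = 18:  E = -13.6057/18² = -0.041993 eV

Checking against the measurement of -0.053 eV (2 sig figs), only n = 16 agrees:
E_16 = -0.053147 eV, which rounds to -0.053 eV ✓

Therefore n = 16.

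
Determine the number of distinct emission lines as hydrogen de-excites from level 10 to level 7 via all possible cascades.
6

The electron can occupy levels n = 7, 8, ..., 10 during de-excitation — that is m = 10 - 7 + 1 = 4 distinct levels.

The number of distinct spectral lines equals the number of ways to choose 2 of these m levels (each pair gives one possible emission transition):

Number of lines = m(m-1)/2 = 4×3/2 = 6

These correspond to all possible transitions between the 4 levels:
10 → 9, 10 → 8, 10 → 7, 9 → 8, 9 → 7, 8 → 7

Each transition produces a photon with a unique energy (and thus wavelength). This count does not depend on Z.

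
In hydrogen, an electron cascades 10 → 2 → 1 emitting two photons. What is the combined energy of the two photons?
13.470 eV

The energy levels of hydrogen are E_n = -13.6057 / n² eV.

First transition (10 → 2):
ΔE₁ = |E_2 - E_10|
ΔE₁ = |-3.401425000 - (-0.136057000)| = 3.265368 eV

Second transition (2 → 1):
ΔE₂ = |E_1 - E_2|
ΔE₂ = |-13.605700000 - (-3.401425000)| = 10.204275 eV

Total energy released:
E_total = ΔE₁ + ΔE₂ = 3.265368 + 10.204275 = 13.470 eV

Note: This equals the direct transition 10 → 1: 13.470 eV ✓
Energy is conserved regardless of the path taken.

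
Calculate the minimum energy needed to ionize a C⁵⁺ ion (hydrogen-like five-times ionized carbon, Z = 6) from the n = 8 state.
7.653 eV

The ionization energy is the energy needed to remove the electron completely (n → ∞).

For a hydrogen-like ion with Z = 6, E_n = -13.6057 Z² / n² eV.

At n = 8: E_8 = -13.6057 × 6² / 8² = -7.653206 eV
At n = ∞: E_∞ = 0 eV

Ionization energy = E_∞ - E_8 = 0 - (-7.653206) = 7.653206 eV
Ionization energy ≈ 7.653 eV

This is also called the binding energy of the electron in state n = 8.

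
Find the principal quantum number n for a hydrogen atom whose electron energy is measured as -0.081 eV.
n = 13

The exact energy levels follow E_n = -13.6057 eV / n².

The measured value (-0.081 eV) is reported to only 2 significant figures, so we must test candidate n values and see which one matches to that precision.

Candidate energies:
  n = 11:  E = -13.6057/11² = -0.112444 eV
  n = 12:  E = -13.6057/12² = -0.094484 eV
  n = 13:  E = -13.6057/13² = -0.080507 eV  ← matches
  n = 14:  E = -13.6057/14² = -0.069417 eV
  n = 15:  E = -13.6057/15² = -0.060470 eV

Checking against the measurement of -0.081 eV (2 sig figs), only n = 13 agrees:
E_13 = -0.080507 eV, which rounds to -0.081 eV ✓

Therefore n = 13.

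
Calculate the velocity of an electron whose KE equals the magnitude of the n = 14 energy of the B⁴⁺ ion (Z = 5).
7.813e+05 m/s (or 0.2606% of c)

The binding energy at n = 14 for B⁴⁺ is:
E_14 = -13.6057 × 5²/14² = -1.735421 eV
|E_14| = 1.735421 eV

Convert to Joules:
KE = 1.735421 eV × (1.602177 × 10⁻¹⁹ J/eV) = 2.78045e-19 J

Using KE = ½mv²:
v = √(2·KE/m_e)
v = √(2 × 2.78045e-19 J / 9.10938 × 10⁻³¹ kg)
v = 7.813e+05 m/s

This is approximately 0.2606% the speed of light.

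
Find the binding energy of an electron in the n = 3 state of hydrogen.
1.51 eV

The ionization energy is the energy needed to remove the electron completely (n → ∞).

For hydrogen, E_n = -13.6057 eV / n².

At n = 3: E_3 = -13.6057 / 3² = -1.51174 eV
At n = ∞: E_∞ = 0 eV

Ionization energy = E_∞ - E_3 = 0 - (-1.51174) = 1.51174 eV
Ionization energy ≈ 1.51 eV

This is also called the binding energy of the electron in state n = 3.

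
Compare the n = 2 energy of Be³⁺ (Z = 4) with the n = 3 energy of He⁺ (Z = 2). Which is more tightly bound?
Be³⁺ at n = 2 (E = -54.423 eV)

Using E_n = -13.6057 Z² / n² eV:

Be³⁺ (Z = 4) at n = 2:
E = -13.6057 × 4² / 2² = -13.6057 × 16 / 4 = -54.422800 eV

He⁺ (Z = 2) at n = 3:
E = -13.6057 × 2² / 3² = -13.6057 × 4 / 9 = -6.046978 eV

Since -54.422800 eV < -6.046978 eV,
Be³⁺ at n = 2 is more tightly bound (requires more energy to ionize).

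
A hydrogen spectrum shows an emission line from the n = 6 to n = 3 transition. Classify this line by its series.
Paschen series

The spectral series in hydrogen are named based on the final (lower) energy level:
- Lyman series: n_final = 1 (ultraviolet)
- Balmer series: n_final = 2 (visible/near-UV)
- Paschen series: n_final = 3 (infrared)
- Brackett series: n_final = 4 (infrared)
- Pfund series: n_final = 5 (far infrared)

Since this transition ends at n = 3, it belongs to the Paschen series.

For reference, this 6 → 3 line has photon energy
ΔE = 13.6057 eV × (1/3² - 1/6²) = 1.133808333 eV,
corresponding to wavelength λ = hc/ΔE = 1239.84 eV·nm / 1.133808333 eV = 1093.5182 nm in the infrared region.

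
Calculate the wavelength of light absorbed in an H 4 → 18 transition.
1533.76573 nm

First, find the transition energy using E_n = -13.6057 / n² eV:
E_4 = -13.6057 / 4² = -0.85035625000 eV
E_18 = -13.6057 / 18² = -0.04199290123 eV

Photon energy: |ΔE| = |E_18 - E_4| = 0.80836334877 eV

Convert to wavelength using E = hc/λ with hc = 1239.84 eV·nm:
λ = hc/E = 1239.84 eV·nm / 0.80836334877 eV
λ = 1533.76573 nm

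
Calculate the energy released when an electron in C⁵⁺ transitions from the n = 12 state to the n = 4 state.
27.211 eV

The energy levels are E_n = -13.6057 Z² eV / n².

Energy at n = 12: E_12 = -13.6057 × 6² / 12² = -3.401425 eV
Energy at n = 4: E_4 = -13.6057 × 6² / 4² = -30.612825 eV

For emission (electron falling to lower state), the photon energy is:
E_photon = E_12 - E_4 = |-3.401425 - (-30.612825)|
E_photon = 27.211 eV

This energy is carried away by the emitted photon.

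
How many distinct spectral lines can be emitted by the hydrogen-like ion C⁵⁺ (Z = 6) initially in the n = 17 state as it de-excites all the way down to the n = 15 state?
3

The electron can occupy levels n = 15, 16, ..., 17 during de-excitation — that is m = 17 - 15 + 1 = 3 distinct levels.

The number of distinct spectral lines equals the number of ways to choose 2 of these m levels (each pair gives one possible emission transition):

Number of lines = m(m-1)/2 = 3×2/2 = 3

These correspond to all possible transitions between the 3 levels:
17 → 16, 17 → 15, 16 → 15

Each transition produces a photon with a unique energy (and thus wavelength). This count does not depend on Z.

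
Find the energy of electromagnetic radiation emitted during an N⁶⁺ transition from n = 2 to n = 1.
500.009475 eV

The energy levels are E_n = -13.6057 Z² eV / n².

Energy at n = 2: E_2 = -13.6057 × 7² / 2² = -166.669825000 eV
Energy at n = 1: E_1 = -13.6057 × 7² / 1² = -666.679300000 eV

For emission (electron falling to lower state), the photon energy is:
E_photon = E_2 - E_1 = |-166.669825000 - (-666.679300000)|
E_photon = 500.009475 eV

This energy is carried away by the emitted photon.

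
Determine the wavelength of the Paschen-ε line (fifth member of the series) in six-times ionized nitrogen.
19.4764 nm

The lines of a series are numbered from the longest wavelength (smallest ΔE) outward; the fifth line is the transition from n = n_f + 5 to n_f.
The Paschen series has all transitions ending at n_f = 3.

For N⁶⁺ (Z = 7), the fifth line (ε-line) is the jump from n = 8 to n = 3:
E_8 = -13.6057 × 7² / 8² = -10.416864 eV
E_3 = -13.6057 × 7² / 3² = -74.075478 eV
ΔE = E_8 - E_3 = 63.658614 eV

λ = hc/E = 1239.84 eV·nm / 63.658614 eV
λ = 19.4764 nm

This is the ε-line of the Paschen series in N⁶⁺.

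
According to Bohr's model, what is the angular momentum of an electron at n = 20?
2.10914e-33 J·s (or 20ℏ)

In the Bohr model, angular momentum is quantized:
L = nℏ

where ℏ = h/(2π) = 1.0545718e-34 J·s

For n = 20:
L = 20 × 1.0545718e-34 J·s
L = 2.10914e-33 J·s

This can also be written as L = 20ℏ.
The angular momentum is an integer multiple of the reduced Planck constant.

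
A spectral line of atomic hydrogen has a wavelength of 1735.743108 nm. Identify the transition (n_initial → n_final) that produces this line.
n = 10 → n = 4

First, find the photon energy from the wavelength (hc = 1239.84 eV·nm):
E = hc/λ = 1239.84 eV·nm / 1735.743108 nm = 0.71429925 eV

The energy levels of hydrogen satisfy E_n = -13.6057 / n² eV, so an emission n_i → n_f releases
ΔE = 13.6057 × (1/n_f² − 1/n_i²) eV.

Setting ΔE equal to the photon energy:
1/n_f² − 1/n_i² = 0.71429925 / 13.6057 = 0.052500000

Since 1/n_i² must be positive, we need 1/n_f² > 0.052500000, i.e. n_f ≤ 4. For each allowed n_f, solve n_i = (1/n_f² − 0.052500000)^(−1/2) and check whether it is a whole number:
  n_f = 1: 1/n_i² = 1.000000000 − 0.052500000 = 0.947500000 → n_i = 1.027  (not an integer) ✗
  n_f = 2: 1/n_i² = 0.250000000 − 0.052500000 = 0.197500000 → n_i = 2.250  (not an integer) ✗
  n_f = 3: 1/n_i² = 0.111111111 − 0.052500000 = 0.058611111 → n_i = 4.131  (not an integer) ✗
  n_f = 4: 1/n_i² = 0.062500000 − 0.052500000 = 0.010000000 → n_i = 10.000  → integer, n_i = 10 ✓

Only n_f = 4 gives an integer upper level, n_i = 10.

The transition is from n = 10 to n = 4 (emission).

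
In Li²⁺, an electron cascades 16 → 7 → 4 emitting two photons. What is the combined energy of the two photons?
7.174881 eV

The energy levels of Li²⁺ are E_n = -13.6057 × 3² / n² eV.

First transition (16 → 7):
ΔE₁ = |E_7 - E_16|
ΔE₁ = |-2.499006122449 - (-0.478325390625)| = 2.020680732 eV

Second transition (7 → 4):
ΔE₂ = |E_4 - E_7|
ΔE₂ = |-7.653206250000 - (-2.499006122449)| = 5.154200128 eV

Total energy released:
E_total = ΔE₁ + ΔE₂ = 2.020680732 + 5.154200128 = 7.174881 eV

Note: This equals the direct transition 16 → 4: 7.174881 eV ✓
Energy is conserved regardless of the path taken.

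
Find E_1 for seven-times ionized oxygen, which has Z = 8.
-870.76480 eV

For hydrogen-like ions, the energy levels scale with Z²:
E_n = -13.6057 Z² / n² eV

For O⁷⁺ (Z = 8) at n = 1:
E_1 = -13.6057 × 8² / 1²
E_1 = -13.6057 × 64 / 1
E_1 = -870.7648 / 1
E_1 = -870.76480 eV

The energy is 64 times more negative than hydrogen at the same n due to the stronger nuclear charge.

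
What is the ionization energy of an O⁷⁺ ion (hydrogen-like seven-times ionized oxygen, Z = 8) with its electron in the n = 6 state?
24.1879 eV

The ionization energy is the energy needed to remove the electron completely (n → ∞).

For a hydrogen-like ion with Z = 8, E_n = -13.6057 Z² / n² eV.

At n = 6: E_6 = -13.6057 × 8² / 6² = -24.1879111 eV
At n = ∞: E_∞ = 0 eV

Ionization energy = E_∞ - E_6 = 0 - (-24.1879111) = 24.1879111 eV
Ionization energy ≈ 24.1879 eV

This is also called the binding energy of the electron in state n = 6.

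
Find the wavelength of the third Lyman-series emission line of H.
97.2016 nm

The lines of a series are numbered from the longest wavelength (smallest ΔE) outward; the third line is the transition from n = n_f + 3 to n_f.
The Lyman series has all transitions ending at n_f = 1.

For H, the third line (γ-line) is the jump from n = 4 to n = 1:
E_4 = -13.6057 / 4² = -0.850356 eV
E_1 = -13.6057 / 1² = -13.605700 eV
ΔE = E_4 - E_1 = 12.755344 eV

λ = hc/E = 1239.84 eV·nm / 12.755344 eV
λ = 97.2016 nm

This is the γ-line of the Lyman series in H.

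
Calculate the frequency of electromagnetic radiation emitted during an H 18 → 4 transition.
1.9546e+14 Hz

First, find the transition energy:
E_18 = -13.6057 / 18² = -0.04199290 eV
E_4 = -13.6057 / 4² = -0.85035625 eV
|ΔE| = |E_4 - E_18| = 0.80836335 eV

Convert to Joules: E = 0.80836335 eV × (1.602177 × 10⁻¹⁹ J/eV) = 1.295141e-19 J

Using E = hf:
f = E/h = 1.295141e-19 J / (6.62607 × 10⁻³⁴ J·s)
f = 1.9546e+14 Hz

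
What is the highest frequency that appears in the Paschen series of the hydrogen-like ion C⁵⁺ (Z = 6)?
1.3159e+16 Hz

The series limit corresponds to the transition from n = ∞ to n = 3.
This is the highest energy (shortest wavelength) transition in the Paschen series.

E_∞ = 0 eV
E_3 = -13.6057 × 6² / 3² = -54.42280000 eV

Energy at series limit:
ΔE = E_∞ - E_3 = 0 - (-54.42280000) = 54.42280000 eV
E = 54.42280000 eV × (1.602177 × 10⁻¹⁹ J/eV) = 8.719496e-18 J
f = E/h = 8.719496e-18 J / (6.62607 × 10⁻³⁴ J·s) = 1.3159e+16 Hz

This energy equals the ionization energy from the n = 3 state of C⁵⁺.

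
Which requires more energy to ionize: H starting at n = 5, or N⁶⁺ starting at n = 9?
N⁶⁺ at n = 9 (E = -8.230609 eV)

Using E_n = -13.6057 Z² / n² eV:

H (Z = 1) at n = 5:
E = -13.6057 × 1² / 5² = -13.6057 × 1 / 25 = -0.544228000 eV

N⁶⁺ (Z = 7) at n = 9:
E = -13.6057 × 7² / 9² = -13.6057 × 49 / 81 = -8.230608642 eV

Since -8.230608642 eV < -0.544228000 eV,
N⁶⁺ at n = 9 is more tightly bound (requires more energy to ionize).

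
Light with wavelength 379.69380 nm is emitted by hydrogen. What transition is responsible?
n = 10 → n = 2

First, find the photon energy from the wavelength (hc = 1239.84 eV·nm):
E = hc/λ = 1239.84 eV·nm / 379.69380 nm = 3.2653680 eV

The energy levels of hydrogen satisfy E_n = -13.6057 / n² eV, so an emission n_i → n_f releases
ΔE = 13.6057 × (1/n_f² − 1/n_i²) eV.

Setting ΔE equal to the photon energy:
1/n_f² − 1/n_i² = 3.2653680 / 13.6057 = 0.24000000

Since 1/n_i² must be positive, we need 1/n_f² > 0.24000000, i.e. n_f ≤ 2. For each allowed n_f, solve n_i = (1/n_f² − 0.24000000)^(−1/2) and check whether it is a whole number:
  n_f = 1: 1/n_i² = 1.00000000 − 0.24000000 = 0.76000000 → n_i = 1.147  (not an integer) ✗
  n_f = 2: 1/n_i² = 0.25000000 − 0.24000000 = 0.01000000 → n_i = 10.000  → integer, n_i = 10 ✓

Only n_f = 2 gives an integer upper level, n_i = 10.

The transition is from n = 10 to n = 2 (emission).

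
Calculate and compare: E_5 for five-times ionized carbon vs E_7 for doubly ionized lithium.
C⁵⁺ at n = 5 (E = -19.59 eV)

Using E_n = -13.6057 Z² / n² eV:

C⁵⁺ (Z = 6) at n = 5:
E = -13.6057 × 6² / 5² = -13.6057 × 36 / 25 = -19.59221 eV

Li²⁺ (Z = 3) at n = 7:
E = -13.6057 × 3² / 7² = -13.6057 × 9 / 49 = -2.49901 eV

Since -19.59221 eV < -2.49901 eV,
C⁵⁺ at n = 5 is more tightly bound (requires more energy to ionize).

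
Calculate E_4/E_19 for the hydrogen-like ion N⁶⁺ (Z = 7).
22.562500

Using E_n = -13.6057 Z² / n² eV with Z = 7:

E_4 = -13.6057 × 7² / 4² = -666.6793 / 16 = -41.667456250000 eV
E_19 = -13.6057 × 7² / 19² = -666.6793 / 361 = -1.846757063712 eV

The ratio is:
E_4/E_19 = (-41.667456250000) / (-1.846757063712)
E_4/E_19 = (-666.6793/16) / (-666.6793/361)
E_4/E_19 = 361/16
E_4/E_19 = 22.562500
(Note: the Z² factors cancel in the ratio.)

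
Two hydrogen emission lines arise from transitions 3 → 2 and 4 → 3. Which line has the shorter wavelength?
3 → 2

Calculate the energy for each transition:

Transition 3 → 2:
ΔE₁ = |E_2 - E_3| = |-13.6057/2² - (-13.6057/3²)|
ΔE₁ = |-3.401425000000 - (-1.511744444444)| = 1.889680556 eV

Transition 4 → 3:
ΔE₂ = |E_3 - E_4| = |-13.6057/3² - (-13.6057/4²)|
ΔE₂ = |-1.511744444444 - (-0.850356250000)| = 0.661388194 eV

Since 1.889680556 eV > 0.661388194 eV, the transition 3 → 2 emits the more energetic photon.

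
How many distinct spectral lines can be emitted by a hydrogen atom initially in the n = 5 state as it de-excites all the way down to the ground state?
10

The electron can occupy levels n = 1, 2, ..., 5 during de-excitation — that is m = 5 - 1 + 1 = 5 distinct levels.

The number of distinct spectral lines equals the number of ways to choose 2 of these m levels (each pair gives one possible emission transition):

Number of lines = m(m-1)/2 = 5×4/2 = 10

These correspond to all possible transitions between the 5 levels:
5 → 4, 5 → 3, 5 → 2, 5 → 1, 4 → 3, 4 → 2, 4 → 1, 3 → 2...

Each transition produces a photon with a unique energy (and thus wavelength). This count does not depend on Z.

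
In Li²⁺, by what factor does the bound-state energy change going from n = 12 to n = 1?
144.000000

Using E_n = -13.6057 Z² / n² eV with Z = 3:

E_1 = -13.6057 × 3² / 1² = -122.4513 / 1 = -122.451300000000 eV
E_12 = -13.6057 × 3² / 12² = -122.4513 / 144 = -0.850356250000 eV

The ratio is:
E_1/E_12 = (-122.451300000000) / (-0.850356250000)
E_1/E_12 = (-122.4513/1) / (-122.4513/144)
E_1/E_12 = 144/1
E_1/E_12 = 144.000000
(Note: the Z² factors cancel in the ratio.)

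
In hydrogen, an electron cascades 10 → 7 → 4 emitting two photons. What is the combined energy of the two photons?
0.71430 eV

The energy levels of hydrogen are E_n = -13.6057 / n² eV.

First transition (10 → 7):
ΔE₁ = |E_7 - E_10|
ΔE₁ = |-0.27766734694 - (-0.13605700000)| = 0.14161035 eV

Second transition (7 → 4):
ΔE₂ = |E_4 - E_7|
ΔE₂ = |-0.85035625000 - (-0.27766734694)| = 0.57268890 eV

Total energy released:
E_total = ΔE₁ + ΔE₂ = 0.14161035 + 0.57268890 = 0.71430 eV

Note: This equals the direct transition 10 → 4: 0.71430 eV ✓
Energy is conserved regardless of the path taken.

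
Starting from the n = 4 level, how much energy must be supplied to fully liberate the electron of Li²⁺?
7.653 eV

The ionization energy is the energy needed to remove the electron completely (n → ∞).

For a hydrogen-like ion with Z = 3, E_n = -13.6057 Z² / n² eV.

At n = 4: E_4 = -13.6057 × 3² / 4² = -7.653206 eV
At n = ∞: E_∞ = 0 eV

Ionization energy = E_∞ - E_4 = 0 - (-7.653206) = 7.653206 eV
Ionization energy ≈ 7.653 eV

This is also called the binding energy of the electron in state n = 4.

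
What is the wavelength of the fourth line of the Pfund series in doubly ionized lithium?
366.13 nm

The lines of a series are numbered from the longest wavelength (smallest ΔE) outward; the fourth line is the transition from n = n_f + 4 to n_f.
The Pfund series has all transitions ending at n_f = 5.

For Li²⁺ (Z = 3), the fourth line (δ-line) is the jump from n = 9 to n = 5:
E_9 = -13.6057 × 3² / 9² = -1.511744 eV
E_5 = -13.6057 × 3² / 5² = -4.898052 eV
ΔE = E_9 - E_5 = 3.386308 eV

λ = hc/E = 1239.84 eV·nm / 3.386308 eV
λ = 366.13 nm

This is the δ-line of the Pfund series in Li²⁺.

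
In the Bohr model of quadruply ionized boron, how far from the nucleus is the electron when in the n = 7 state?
0.51859 nm (or 5.18594 Å)

The Bohr radius formula is:
r_n = n² a₀ / Z

where a₀ = 0.05291772 nm is the Bohr radius.

For B⁴⁺ (Z = 5) at n = 7:
r_7 = 7² × 0.05291772 nm / 5
r_7 = 49 × 0.05291772 nm / 5
r_7 = 2.592968 nm / 5
r_7 = 0.51859 nm

The electron orbits at approximately 0.51859 nm from the nucleus.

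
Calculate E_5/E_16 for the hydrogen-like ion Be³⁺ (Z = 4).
10.240000

Using E_n = -13.6057 Z² / n² eV with Z = 4:

E_5 = -13.6057 × 4² / 5² = -217.6912 / 25 = -8.707648000000 eV
E_16 = -13.6057 × 4² / 16² = -217.6912 / 256 = -0.850356250000 eV

The ratio is:
E_5/E_16 = (-8.707648000000) / (-0.850356250000)
E_5/E_16 = (-217.6912/25) / (-217.6912/256)
E_5/E_16 = 256/25
E_5/E_16 = 10.240000
(Note: the Z² factors cancel in the ratio.)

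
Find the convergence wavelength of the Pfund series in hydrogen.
2278.16 nm

The series limit corresponds to the transition from n = ∞ to n = 5.
This is the highest energy (shortest wavelength) transition in the Pfund series.

E_∞ = 0 eV
E_5 = -13.6057 / 5² = -0.54422800 eV

Energy at series limit:
ΔE = E_∞ - E_5 = 0 - (-0.54422800) = 0.54422800 eV
λ = hc/E = 1239.84 eV·nm / 0.54422800 eV = 2278.16 nm

This energy equals the ionization energy from the n = 5 state of hydrogen.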